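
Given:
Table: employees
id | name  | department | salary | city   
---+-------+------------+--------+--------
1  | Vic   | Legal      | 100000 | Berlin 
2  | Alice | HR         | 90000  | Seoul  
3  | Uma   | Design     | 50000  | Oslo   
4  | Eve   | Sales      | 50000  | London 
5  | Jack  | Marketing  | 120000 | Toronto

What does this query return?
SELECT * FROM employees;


SELECT * returns all 5 rows with all columns

5 rows:
1, Vic, Legal, 100000, Berlin
2, Alice, HR, 90000, Seoul
3, Uma, Design, 50000, Oslo
4, Eve, Sales, 50000, London
5, Jack, Marketing, 120000, Toronto


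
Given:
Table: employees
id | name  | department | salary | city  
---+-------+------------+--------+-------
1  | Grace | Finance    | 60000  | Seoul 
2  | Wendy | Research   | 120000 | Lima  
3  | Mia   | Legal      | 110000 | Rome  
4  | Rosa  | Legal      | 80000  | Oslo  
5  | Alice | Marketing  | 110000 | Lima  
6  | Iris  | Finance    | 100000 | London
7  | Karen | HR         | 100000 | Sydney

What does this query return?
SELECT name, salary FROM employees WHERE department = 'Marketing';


Filtering: department = 'Marketing'
Matching rows: 1

1 rows:
Alice, 110000


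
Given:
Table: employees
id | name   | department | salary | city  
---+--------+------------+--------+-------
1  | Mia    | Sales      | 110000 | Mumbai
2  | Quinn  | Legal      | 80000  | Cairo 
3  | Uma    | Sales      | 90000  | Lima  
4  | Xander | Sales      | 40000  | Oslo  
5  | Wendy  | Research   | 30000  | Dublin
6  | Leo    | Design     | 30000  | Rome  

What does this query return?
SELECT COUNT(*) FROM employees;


COUNT(*) counts all rows

6


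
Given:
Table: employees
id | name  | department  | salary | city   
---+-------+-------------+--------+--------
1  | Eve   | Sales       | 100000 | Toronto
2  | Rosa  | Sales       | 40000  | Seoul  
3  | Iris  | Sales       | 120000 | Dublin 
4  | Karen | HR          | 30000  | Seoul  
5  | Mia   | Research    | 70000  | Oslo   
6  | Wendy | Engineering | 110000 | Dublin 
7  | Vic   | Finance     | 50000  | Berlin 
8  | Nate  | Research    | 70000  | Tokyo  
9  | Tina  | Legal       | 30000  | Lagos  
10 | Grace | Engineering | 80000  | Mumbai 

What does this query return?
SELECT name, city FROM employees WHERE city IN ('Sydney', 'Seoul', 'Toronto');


Filtering: city IN ('Sydney', 'Seoul', 'Toronto')
Matching: 3 rows

3 rows:
Eve, Toronto
Rosa, Seoul
Karen, Seoul


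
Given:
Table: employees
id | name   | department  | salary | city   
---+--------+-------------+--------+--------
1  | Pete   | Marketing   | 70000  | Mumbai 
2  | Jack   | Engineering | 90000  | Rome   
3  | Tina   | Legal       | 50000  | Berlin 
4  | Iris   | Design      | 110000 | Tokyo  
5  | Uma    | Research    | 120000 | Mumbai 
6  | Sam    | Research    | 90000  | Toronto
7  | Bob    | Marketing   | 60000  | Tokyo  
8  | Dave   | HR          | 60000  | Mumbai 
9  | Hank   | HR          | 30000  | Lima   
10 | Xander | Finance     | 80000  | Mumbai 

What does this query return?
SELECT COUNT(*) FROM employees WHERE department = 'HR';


Counting rows where department = 'HR'
  Dave -> MATCH
  Hank -> MATCH


2


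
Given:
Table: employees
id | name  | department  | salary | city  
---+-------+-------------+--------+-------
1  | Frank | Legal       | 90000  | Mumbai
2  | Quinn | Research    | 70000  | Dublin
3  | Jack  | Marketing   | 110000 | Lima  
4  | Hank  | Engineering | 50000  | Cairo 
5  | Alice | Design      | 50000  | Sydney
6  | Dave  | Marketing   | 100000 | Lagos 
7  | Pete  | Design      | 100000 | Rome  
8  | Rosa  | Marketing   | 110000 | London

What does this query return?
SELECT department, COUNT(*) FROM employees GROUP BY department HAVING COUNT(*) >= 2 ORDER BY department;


Groups with count >= 2:
  Design: 2 -> PASS
  Marketing: 3 -> PASS
  Engineering: 1 -> filtered out
  Legal: 1 -> filtered out
  Research: 1 -> filtered out


2 groups:
Design, 2
Marketing, 3


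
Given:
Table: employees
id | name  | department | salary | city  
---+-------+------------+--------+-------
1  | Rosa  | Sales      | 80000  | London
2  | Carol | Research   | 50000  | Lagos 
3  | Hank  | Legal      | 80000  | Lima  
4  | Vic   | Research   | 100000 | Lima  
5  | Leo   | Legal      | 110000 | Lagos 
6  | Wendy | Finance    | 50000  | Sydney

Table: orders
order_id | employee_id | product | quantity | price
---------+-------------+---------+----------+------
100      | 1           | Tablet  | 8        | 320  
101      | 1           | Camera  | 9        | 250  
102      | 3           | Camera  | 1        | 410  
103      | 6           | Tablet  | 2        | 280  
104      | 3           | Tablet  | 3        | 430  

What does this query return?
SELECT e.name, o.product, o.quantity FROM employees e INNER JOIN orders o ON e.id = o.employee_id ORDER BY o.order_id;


Joining employees.id = orders.employee_id:
  employee Rosa (id=1) -> order Tablet
  employee Rosa (id=1) -> order Camera
  employee Hank (id=3) -> order Camera
  employee Wendy (id=6) -> order Tablet
  employee Hank (id=3) -> order Tablet


5 rows:
Rosa, Tablet, 8
Rosa, Camera, 9
Hank, Camera, 1
Wendy, Tablet, 2
Hank, Tablet, 3


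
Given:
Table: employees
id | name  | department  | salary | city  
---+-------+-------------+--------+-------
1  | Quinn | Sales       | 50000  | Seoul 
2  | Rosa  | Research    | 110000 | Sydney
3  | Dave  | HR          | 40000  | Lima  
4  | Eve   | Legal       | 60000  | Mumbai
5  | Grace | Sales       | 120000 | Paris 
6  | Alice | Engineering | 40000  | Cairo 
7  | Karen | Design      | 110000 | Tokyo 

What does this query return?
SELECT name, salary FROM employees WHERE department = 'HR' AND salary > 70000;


Filtering: department = 'HR' AND salary > 70000
Matching: 0 rows

Empty result set (0 rows)


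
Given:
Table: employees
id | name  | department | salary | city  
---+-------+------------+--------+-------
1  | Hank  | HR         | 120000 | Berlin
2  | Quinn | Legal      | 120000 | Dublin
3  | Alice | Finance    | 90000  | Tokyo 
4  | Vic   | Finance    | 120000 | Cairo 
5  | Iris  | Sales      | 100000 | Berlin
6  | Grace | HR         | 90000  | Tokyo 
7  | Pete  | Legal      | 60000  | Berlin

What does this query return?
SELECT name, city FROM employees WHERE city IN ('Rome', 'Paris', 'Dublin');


Filtering: city IN ('Rome', 'Paris', 'Dublin')
Matching: 1 rows

1 rows:
Quinn, Dublin


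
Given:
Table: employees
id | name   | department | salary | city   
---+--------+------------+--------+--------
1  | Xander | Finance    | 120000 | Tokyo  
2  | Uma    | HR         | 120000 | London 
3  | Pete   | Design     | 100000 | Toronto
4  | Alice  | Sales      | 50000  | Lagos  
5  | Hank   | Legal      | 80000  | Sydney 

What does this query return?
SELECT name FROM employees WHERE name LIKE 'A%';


LIKE 'A%' matches names starting with 'A'
Matching: 1

1 rows:
Alice


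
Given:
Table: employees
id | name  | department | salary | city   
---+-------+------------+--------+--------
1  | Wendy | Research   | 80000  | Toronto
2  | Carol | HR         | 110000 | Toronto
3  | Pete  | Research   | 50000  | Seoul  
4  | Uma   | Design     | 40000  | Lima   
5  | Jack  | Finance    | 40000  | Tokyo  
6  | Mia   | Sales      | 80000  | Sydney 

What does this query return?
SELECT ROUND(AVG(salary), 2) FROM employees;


SUM(salary) = 400000
COUNT = 6
ROUND(AVG, 2) = ROUND(400000 / 6, 2) = 66666.67

66666.67


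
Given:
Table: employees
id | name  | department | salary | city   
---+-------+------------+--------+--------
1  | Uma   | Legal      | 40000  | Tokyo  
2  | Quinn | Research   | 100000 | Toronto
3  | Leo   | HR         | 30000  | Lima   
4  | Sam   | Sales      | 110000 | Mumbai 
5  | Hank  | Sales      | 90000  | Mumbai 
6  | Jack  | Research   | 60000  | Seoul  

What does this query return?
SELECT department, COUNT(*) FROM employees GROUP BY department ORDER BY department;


Assigning each row to its department group:
  Uma -> Legal
  Quinn -> Research
  Leo -> HR
  Sam -> Sales
  Hank -> Sales
  Jack -> Research


4 groups:
HR, 1
Legal, 1
Research, 2
Sales, 2


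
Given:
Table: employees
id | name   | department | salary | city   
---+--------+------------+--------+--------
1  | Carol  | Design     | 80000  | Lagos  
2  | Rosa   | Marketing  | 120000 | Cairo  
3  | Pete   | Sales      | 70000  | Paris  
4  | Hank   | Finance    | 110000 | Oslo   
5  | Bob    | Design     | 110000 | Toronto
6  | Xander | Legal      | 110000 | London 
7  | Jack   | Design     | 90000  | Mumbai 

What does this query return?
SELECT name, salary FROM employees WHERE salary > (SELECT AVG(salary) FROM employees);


Subquery: AVG(salary) = 98571.43
Filtering: salary > 98571.43
  Rosa (120000) -> MATCH
  Hank (110000) -> MATCH
  Bob (110000) -> MATCH
  Xander (110000) -> MATCH


4 rows:
Rosa, 120000
Hank, 110000
Bob, 110000
Xander, 110000


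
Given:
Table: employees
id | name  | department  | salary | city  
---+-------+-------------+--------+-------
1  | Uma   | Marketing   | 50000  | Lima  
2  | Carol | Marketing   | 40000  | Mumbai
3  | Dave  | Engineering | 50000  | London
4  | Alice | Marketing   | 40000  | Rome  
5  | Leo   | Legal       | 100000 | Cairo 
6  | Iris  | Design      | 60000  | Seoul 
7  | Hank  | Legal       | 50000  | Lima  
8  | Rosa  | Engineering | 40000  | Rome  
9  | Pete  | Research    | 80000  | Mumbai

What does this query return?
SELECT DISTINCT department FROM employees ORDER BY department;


All 'department' values (row order): Marketing, Marketing, Engineering, Marketing, Legal, Design, Legal, Engineering, Research
Removing duplicates leaves 5 unique value(s).

5 values:
Design
Engineering
Legal
Marketing
Research


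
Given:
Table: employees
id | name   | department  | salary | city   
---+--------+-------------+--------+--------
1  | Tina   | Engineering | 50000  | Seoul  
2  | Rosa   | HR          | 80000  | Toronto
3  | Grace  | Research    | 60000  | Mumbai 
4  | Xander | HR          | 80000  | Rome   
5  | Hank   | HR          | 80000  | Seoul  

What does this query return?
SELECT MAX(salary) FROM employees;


Salaries: 50000, 80000, 60000, 80000, 80000
MAX = 80000

80000


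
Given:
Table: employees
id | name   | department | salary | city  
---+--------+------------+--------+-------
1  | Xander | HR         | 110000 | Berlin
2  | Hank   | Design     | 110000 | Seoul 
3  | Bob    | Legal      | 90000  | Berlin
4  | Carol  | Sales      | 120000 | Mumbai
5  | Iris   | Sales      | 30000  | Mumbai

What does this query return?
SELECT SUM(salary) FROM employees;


SUM(salary) = 110000 + 110000 + 90000 + 120000 + 30000 = 460000

460000


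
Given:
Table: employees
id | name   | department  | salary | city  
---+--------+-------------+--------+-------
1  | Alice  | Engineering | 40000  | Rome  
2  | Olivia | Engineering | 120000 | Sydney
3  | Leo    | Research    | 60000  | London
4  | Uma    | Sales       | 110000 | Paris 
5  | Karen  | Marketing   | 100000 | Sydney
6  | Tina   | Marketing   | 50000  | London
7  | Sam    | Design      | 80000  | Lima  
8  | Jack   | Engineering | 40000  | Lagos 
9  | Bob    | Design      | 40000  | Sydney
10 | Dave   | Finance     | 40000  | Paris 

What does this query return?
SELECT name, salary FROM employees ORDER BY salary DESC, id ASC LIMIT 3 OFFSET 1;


Sort by salary DESC (id ASC tiebreak), then skip 1 and take 3
Rows 2 through 4

3 rows:
Uma, 110000
Karen, 100000
Sam, 80000


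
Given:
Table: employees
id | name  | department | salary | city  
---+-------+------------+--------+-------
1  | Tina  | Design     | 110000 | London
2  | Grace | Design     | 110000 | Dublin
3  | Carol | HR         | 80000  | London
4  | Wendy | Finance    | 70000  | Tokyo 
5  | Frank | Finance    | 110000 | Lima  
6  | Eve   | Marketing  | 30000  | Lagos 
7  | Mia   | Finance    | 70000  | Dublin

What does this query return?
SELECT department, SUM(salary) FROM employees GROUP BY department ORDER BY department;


Summing salary within each department:
  Design: 110000 + 110000 = 220000
  Finance: 70000 + 110000 + 70000 = 250000
  HR: 80000 = 80000
  Marketing: 30000 = 30000


4 groups:
Design, 220000
Finance, 250000
HR, 80000
Marketing, 30000


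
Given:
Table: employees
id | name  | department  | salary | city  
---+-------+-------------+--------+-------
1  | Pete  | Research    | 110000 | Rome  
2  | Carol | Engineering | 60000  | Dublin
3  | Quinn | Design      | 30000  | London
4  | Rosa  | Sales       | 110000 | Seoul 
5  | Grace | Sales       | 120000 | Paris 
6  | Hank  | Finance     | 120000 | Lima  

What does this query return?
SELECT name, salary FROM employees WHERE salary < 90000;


Filtering: salary < 90000
Matching: 2 rows

2 rows:
Carol, 60000
Quinn, 30000


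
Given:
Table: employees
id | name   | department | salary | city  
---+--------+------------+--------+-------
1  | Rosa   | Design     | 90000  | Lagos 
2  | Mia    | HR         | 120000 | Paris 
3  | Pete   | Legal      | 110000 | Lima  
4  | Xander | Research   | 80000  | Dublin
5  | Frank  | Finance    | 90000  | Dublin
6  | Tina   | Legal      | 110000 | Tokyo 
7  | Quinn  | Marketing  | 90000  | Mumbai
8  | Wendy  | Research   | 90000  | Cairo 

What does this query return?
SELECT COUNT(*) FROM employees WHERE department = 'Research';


Counting rows where department = 'Research'
  Xander -> MATCH
  Wendy -> MATCH


2


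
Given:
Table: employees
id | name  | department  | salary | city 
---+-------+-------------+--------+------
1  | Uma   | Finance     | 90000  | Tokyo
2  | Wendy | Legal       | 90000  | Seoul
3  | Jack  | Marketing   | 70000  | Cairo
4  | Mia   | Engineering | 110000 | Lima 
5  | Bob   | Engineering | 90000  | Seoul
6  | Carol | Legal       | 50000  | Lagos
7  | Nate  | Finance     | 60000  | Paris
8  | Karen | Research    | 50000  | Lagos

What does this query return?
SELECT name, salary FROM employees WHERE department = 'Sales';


Filtering: department = 'Sales'
Matching rows: 0

Empty result set (0 rows)


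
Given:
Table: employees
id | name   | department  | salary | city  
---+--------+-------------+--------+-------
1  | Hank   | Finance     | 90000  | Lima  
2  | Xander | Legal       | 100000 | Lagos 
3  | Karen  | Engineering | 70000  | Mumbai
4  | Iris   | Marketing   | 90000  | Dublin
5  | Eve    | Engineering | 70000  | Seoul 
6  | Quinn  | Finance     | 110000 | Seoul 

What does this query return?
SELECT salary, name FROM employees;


Projecting columns: salary, name

6 rows:
90000, Hank
100000, Xander
70000, Karen
90000, Iris
70000, Eve
110000, Quinn


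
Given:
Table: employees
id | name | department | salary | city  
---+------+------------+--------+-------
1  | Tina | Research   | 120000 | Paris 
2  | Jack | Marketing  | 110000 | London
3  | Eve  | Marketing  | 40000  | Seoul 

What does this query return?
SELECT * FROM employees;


SELECT * returns all 3 rows with all columns

3 rows:
1, Tina, Research, 120000, Paris
2, Jack, Marketing, 110000, London
3, Eve, Marketing, 40000, Seoul


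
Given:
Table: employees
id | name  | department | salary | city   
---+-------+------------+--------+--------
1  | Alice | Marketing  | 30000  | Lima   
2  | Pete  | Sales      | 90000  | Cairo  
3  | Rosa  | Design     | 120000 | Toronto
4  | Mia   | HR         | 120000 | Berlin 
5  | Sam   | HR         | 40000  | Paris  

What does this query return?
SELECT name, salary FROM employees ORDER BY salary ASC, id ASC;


Sorting by salary ASC, then id ASC for ties

5 rows:
Alice, 30000
Sam, 40000
Pete, 90000
Rosa, 120000
Mia, 120000


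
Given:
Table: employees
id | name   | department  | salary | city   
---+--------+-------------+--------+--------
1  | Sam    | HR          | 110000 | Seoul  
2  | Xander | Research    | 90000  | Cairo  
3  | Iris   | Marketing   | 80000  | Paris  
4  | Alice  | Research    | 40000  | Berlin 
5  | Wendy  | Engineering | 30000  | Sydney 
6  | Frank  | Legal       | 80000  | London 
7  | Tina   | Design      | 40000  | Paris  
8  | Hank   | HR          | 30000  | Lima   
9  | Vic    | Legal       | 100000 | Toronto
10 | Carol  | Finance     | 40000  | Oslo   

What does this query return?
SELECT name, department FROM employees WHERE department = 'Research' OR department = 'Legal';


Filtering: department = 'Research' OR 'Legal'
Matching: 4 rows

4 rows:
Xander, Research
Alice, Research
Frank, Legal
Vic, Legal


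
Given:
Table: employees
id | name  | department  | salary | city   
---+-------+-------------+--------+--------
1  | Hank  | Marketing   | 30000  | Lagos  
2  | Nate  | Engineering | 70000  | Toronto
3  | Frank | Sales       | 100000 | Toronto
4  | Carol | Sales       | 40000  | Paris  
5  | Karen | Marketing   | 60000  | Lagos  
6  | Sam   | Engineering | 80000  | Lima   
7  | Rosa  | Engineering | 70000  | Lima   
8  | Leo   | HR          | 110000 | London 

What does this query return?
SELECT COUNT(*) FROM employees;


COUNT(*) counts all rows

8


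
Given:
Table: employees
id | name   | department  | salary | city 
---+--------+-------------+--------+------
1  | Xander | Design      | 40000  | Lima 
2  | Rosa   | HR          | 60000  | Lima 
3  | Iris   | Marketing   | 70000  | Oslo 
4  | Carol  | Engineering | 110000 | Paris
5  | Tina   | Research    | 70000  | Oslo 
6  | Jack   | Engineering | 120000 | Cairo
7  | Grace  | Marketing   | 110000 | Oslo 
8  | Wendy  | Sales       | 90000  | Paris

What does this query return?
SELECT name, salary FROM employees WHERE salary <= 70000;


Filtering: salary <= 70000
Matching: 4 rows

4 rows:
Xander, 40000
Rosa, 60000
Iris, 70000
Tina, 70000


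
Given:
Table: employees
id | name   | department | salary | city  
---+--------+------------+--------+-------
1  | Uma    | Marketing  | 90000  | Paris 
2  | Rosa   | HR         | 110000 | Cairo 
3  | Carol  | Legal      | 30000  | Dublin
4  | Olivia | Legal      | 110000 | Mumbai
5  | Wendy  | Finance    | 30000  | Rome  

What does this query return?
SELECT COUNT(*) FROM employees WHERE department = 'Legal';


Counting rows where department = 'Legal'
  Carol -> MATCH
  Olivia -> MATCH


2


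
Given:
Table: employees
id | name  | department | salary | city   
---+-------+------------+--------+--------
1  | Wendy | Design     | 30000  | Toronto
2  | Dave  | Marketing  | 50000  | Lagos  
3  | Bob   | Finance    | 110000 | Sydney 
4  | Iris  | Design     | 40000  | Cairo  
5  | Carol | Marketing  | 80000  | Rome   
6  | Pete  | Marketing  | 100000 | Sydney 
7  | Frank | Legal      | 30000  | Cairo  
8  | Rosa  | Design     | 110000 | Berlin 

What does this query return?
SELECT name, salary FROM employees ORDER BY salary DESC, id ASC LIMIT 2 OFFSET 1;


Sort by salary DESC (id ASC tiebreak), then skip 1 and take 2
Rows 2 through 3

2 rows:
Rosa, 110000
Pete, 100000


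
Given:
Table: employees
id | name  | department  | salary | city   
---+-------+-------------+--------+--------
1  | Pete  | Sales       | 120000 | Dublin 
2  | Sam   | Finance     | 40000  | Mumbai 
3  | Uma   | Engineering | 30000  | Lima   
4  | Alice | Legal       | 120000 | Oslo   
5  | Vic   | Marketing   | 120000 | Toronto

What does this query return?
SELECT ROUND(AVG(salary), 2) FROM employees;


SUM(salary) = 430000
COUNT = 5
ROUND(AVG, 2) = ROUND(430000 / 5, 2) = 86000.0

86000.0


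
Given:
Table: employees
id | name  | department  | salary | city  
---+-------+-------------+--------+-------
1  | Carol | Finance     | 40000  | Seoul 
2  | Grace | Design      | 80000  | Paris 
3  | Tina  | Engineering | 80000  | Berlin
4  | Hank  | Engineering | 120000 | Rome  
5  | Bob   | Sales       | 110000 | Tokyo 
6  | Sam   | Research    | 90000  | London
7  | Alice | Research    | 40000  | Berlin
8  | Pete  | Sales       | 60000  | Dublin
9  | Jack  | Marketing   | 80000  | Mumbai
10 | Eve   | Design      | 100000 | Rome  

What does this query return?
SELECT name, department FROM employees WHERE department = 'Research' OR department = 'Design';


Filtering: department = 'Research' OR 'Design'
Matching: 4 rows

4 rows:
Grace, Design
Sam, Research
Alice, Research
Eve, Design


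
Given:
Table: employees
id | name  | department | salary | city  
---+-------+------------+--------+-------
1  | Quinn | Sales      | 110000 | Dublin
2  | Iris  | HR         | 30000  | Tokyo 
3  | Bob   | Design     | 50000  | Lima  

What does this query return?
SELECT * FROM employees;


SELECT * returns all 3 rows with all columns

3 rows:
1, Quinn, Sales, 110000, Dublin
2, Iris, HR, 30000, Tokyo
3, Bob, Design, 50000, Lima


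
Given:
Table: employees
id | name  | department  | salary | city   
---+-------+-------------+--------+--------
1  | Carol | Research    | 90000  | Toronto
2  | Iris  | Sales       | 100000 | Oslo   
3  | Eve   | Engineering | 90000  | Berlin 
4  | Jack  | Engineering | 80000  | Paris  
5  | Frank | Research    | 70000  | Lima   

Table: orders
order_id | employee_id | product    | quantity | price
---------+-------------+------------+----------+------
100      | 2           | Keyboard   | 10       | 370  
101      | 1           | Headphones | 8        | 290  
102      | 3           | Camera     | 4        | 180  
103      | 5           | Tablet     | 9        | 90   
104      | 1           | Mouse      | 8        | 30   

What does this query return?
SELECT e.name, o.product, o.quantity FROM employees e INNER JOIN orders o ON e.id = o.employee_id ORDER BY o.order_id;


Joining employees.id = orders.employee_id:
  employee Iris (id=2) -> order Keyboard
  employee Carol (id=1) -> order Headphones
  employee Eve (id=3) -> order Camera
  employee Frank (id=5) -> order Tablet
  employee Carol (id=1) -> order Mouse


5 rows:
Iris, Keyboard, 10
Carol, Headphones, 8
Eve, Camera, 4
Frank, Tablet, 9
Carol, Mouse, 8


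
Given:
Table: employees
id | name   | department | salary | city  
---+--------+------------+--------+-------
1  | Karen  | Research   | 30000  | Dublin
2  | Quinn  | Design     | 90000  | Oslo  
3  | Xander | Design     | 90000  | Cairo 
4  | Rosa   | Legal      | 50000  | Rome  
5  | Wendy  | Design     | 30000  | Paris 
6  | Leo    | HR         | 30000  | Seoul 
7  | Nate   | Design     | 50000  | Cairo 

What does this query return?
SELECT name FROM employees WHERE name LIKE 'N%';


LIKE 'N%' matches names starting with 'N'
Matching: 1

1 rows:
Nate


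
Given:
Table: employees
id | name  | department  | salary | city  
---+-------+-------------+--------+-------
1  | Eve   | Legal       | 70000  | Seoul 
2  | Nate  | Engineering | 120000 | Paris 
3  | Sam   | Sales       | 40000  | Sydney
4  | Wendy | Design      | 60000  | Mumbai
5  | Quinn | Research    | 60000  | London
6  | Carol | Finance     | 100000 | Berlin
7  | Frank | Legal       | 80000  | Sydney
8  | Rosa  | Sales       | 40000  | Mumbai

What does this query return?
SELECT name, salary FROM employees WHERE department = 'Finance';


Filtering: department = 'Finance'
Matching rows: 1

1 rows:
Carol, 100000


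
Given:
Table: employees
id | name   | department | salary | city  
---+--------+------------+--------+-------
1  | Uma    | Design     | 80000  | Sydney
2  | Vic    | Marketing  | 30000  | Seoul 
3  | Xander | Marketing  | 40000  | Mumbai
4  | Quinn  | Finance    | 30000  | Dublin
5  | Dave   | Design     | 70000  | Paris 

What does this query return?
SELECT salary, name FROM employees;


Projecting columns: salary, name

5 rows:
80000, Uma
30000, Vic
40000, Xander
30000, Quinn
70000, Dave


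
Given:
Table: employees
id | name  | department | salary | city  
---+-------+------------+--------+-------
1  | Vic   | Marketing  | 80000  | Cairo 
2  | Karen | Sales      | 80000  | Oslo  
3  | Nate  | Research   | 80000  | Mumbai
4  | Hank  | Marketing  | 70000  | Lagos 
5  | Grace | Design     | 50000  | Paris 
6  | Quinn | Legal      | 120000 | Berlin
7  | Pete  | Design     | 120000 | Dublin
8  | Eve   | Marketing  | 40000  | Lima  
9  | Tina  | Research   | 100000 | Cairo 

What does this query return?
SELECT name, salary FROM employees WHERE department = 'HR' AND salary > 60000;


Filtering: department = 'HR' AND salary > 60000
Matching: 0 rows

Empty result set (0 rows)


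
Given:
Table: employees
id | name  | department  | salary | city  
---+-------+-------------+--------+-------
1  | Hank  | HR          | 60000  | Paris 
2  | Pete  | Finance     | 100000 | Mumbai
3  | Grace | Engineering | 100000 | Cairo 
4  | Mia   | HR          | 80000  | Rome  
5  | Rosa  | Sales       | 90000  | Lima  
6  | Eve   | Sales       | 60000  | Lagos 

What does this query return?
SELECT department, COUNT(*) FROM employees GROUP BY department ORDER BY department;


Assigning each row to its department group:
  Hank -> HR
  Pete -> Finance
  Grace -> Engineering
  Mia -> HR
  Rosa -> Sales
  Eve -> Sales


4 groups:
Engineering, 1
Finance, 1
HR, 2
Sales, 2


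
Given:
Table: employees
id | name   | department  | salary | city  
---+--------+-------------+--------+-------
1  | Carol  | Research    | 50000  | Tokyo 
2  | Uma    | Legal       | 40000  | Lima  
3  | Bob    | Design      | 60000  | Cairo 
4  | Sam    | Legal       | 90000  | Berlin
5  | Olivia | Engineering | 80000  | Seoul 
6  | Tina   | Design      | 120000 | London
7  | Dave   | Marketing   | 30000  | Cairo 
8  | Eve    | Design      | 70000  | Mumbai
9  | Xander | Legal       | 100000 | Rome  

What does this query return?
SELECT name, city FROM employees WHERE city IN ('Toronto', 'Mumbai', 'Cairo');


Filtering: city IN ('Toronto', 'Mumbai', 'Cairo')
Matching: 3 rows

3 rows:
Bob, Cairo
Dave, Cairo
Eve, Mumbai


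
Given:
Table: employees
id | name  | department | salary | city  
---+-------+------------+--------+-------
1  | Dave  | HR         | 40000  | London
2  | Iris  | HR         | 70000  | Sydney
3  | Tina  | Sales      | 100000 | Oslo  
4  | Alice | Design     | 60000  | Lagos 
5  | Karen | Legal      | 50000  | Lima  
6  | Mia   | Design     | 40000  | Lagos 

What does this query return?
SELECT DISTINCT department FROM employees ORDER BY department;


All 'department' values (row order): HR, HR, Sales, Design, Legal, Design
Removing duplicates leaves 4 unique value(s).

4 values:
Design
HR
Legal
Sales


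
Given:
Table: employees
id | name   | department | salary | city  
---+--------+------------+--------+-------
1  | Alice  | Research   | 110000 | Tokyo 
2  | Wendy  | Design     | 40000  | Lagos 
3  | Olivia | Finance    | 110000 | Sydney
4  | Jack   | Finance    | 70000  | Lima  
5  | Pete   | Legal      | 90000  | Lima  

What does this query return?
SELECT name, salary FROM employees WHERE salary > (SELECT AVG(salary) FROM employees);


Subquery: AVG(salary) = 84000.0
Filtering: salary > 84000.0
  Alice (110000) -> MATCH
  Olivia (110000) -> MATCH
  Pete (90000) -> MATCH


3 rows:
Alice, 110000
Olivia, 110000
Pete, 90000


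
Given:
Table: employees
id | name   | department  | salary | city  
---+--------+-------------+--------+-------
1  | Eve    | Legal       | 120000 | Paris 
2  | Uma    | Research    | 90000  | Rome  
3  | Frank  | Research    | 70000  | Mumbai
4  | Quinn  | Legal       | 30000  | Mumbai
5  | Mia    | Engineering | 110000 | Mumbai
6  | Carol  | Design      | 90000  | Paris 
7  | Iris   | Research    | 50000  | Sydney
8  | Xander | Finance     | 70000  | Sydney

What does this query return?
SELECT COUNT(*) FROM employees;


COUNT(*) counts all rows

8


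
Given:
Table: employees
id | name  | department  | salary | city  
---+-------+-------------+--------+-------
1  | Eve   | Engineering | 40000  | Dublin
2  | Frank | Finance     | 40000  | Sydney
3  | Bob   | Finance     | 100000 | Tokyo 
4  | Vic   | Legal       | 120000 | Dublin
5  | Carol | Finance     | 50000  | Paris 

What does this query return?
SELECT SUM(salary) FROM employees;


SUM(salary) = 40000 + 40000 + 100000 + 120000 + 50000 = 350000

350000


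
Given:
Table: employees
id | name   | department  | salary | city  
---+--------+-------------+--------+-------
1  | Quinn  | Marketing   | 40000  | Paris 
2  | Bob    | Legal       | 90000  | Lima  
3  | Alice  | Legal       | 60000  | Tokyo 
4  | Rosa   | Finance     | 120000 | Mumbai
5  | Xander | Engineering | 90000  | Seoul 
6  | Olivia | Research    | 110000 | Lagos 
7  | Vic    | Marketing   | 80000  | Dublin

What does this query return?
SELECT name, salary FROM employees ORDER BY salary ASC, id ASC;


Sorting by salary ASC, then id ASC for ties

7 rows:
Quinn, 40000
Alice, 60000
Vic, 80000
Bob, 90000
Xander, 90000
Olivia, 110000
Rosa, 120000


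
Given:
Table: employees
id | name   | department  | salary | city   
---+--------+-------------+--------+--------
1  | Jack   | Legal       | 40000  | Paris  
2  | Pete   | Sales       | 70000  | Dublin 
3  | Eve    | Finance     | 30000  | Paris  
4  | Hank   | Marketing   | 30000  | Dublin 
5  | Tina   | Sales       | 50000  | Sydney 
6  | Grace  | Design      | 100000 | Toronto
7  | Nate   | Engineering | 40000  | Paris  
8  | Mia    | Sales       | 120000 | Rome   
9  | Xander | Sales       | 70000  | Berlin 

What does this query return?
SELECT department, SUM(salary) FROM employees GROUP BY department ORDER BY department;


Summing salary within each department:
  Design: 100000 = 100000
  Engineering: 40000 = 40000
  Finance: 30000 = 30000
  Legal: 40000 = 40000
  Marketing: 30000 = 30000
  Sales: 70000 + 50000 + 120000 + 70000 = 310000


6 groups:
Design, 100000
Engineering, 40000
Finance, 30000
Legal, 40000
Marketing, 30000
Sales, 310000


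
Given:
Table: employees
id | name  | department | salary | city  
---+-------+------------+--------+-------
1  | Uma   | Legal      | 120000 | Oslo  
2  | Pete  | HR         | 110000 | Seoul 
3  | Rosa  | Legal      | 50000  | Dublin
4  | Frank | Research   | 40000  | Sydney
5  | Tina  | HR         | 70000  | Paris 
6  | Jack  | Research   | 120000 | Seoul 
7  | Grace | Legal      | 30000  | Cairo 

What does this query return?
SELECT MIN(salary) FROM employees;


Salaries: 120000, 110000, 50000, 40000, 70000, 120000, 30000
MIN = 30000

30000


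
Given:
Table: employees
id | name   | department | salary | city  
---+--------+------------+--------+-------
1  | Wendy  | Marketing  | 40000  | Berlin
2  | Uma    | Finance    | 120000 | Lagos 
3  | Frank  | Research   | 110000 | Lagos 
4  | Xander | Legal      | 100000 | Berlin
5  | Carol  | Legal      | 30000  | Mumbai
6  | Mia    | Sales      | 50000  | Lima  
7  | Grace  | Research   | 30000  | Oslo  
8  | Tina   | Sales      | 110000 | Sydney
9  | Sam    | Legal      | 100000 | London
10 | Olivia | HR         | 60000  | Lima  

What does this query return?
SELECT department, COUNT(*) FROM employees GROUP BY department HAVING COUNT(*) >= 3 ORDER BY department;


Groups with count >= 3:
  Legal: 3 -> PASS
  Finance: 1 -> filtered out
  HR: 1 -> filtered out
  Marketing: 1 -> filtered out
  Research: 2 -> filtered out
  Sales: 2 -> filtered out


1 groups:
Legal, 3


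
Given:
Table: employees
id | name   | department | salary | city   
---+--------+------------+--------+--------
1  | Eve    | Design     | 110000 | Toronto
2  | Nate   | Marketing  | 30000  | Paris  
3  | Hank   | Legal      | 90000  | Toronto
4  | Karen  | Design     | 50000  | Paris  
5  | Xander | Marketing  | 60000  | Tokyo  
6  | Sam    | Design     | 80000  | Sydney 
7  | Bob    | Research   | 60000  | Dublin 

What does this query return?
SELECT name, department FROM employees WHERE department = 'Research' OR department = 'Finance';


Filtering: department = 'Research' OR 'Finance'
Matching: 1 rows

1 rows:
Bob, Research


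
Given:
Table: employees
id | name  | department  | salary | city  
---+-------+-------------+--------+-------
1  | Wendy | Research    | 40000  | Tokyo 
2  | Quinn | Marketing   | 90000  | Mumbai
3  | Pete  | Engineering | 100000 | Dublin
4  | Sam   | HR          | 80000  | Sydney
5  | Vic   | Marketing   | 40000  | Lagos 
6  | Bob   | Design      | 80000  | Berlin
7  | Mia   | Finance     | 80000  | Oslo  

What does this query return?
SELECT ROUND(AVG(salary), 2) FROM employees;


SUM(salary) = 510000
COUNT = 7
ROUND(AVG, 2) = ROUND(510000 / 7, 2) = 72857.14

72857.14


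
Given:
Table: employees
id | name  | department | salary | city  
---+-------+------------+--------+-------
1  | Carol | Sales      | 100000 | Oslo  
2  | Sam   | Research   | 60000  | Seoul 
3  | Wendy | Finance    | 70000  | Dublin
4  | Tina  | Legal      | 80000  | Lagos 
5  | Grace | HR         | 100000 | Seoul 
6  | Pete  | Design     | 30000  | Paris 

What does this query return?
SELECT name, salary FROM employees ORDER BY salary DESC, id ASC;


Sorting by salary DESC, then id ASC for ties

6 rows:
Carol, 100000
Grace, 100000
Tina, 80000
Wendy, 70000
Sam, 60000
Pete, 30000


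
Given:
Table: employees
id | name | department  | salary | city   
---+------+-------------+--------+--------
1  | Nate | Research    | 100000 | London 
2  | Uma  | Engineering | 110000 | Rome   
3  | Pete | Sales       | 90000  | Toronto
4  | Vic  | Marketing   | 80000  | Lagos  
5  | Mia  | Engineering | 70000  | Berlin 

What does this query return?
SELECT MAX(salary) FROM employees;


Salaries: 100000, 110000, 90000, 80000, 70000
MAX = 110000

110000


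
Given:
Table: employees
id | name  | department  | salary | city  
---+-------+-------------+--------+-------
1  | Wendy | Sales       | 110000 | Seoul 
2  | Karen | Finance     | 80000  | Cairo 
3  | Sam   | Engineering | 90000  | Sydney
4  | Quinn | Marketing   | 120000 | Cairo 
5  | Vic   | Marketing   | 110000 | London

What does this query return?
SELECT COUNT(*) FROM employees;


COUNT(*) counts all rows

5


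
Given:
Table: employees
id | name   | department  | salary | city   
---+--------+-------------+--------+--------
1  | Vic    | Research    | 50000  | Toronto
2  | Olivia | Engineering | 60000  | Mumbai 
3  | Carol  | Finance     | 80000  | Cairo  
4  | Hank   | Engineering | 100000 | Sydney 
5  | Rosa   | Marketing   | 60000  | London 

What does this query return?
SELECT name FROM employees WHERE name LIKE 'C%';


LIKE 'C%' matches names starting with 'C'
Matching: 1

1 rows:
Carol


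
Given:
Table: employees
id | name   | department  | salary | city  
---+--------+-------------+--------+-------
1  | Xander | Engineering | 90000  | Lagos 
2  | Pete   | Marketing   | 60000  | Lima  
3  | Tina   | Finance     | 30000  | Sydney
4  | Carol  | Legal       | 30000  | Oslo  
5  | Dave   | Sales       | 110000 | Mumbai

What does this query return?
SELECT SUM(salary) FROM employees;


SUM(salary) = 90000 + 60000 + 30000 + 30000 + 110000 = 320000

320000


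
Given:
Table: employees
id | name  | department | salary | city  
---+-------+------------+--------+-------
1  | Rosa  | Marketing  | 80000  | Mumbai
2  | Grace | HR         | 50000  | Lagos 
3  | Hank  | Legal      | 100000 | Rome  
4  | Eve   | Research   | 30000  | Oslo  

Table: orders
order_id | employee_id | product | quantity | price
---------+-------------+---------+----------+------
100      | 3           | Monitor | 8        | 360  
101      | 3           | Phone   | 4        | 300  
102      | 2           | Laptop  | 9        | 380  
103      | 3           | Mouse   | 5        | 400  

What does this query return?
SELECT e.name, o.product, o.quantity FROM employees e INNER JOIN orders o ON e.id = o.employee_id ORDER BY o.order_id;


Joining employees.id = orders.employee_id:
  employee Hank (id=3) -> order Monitor
  employee Hank (id=3) -> order Phone
  employee Grace (id=2) -> order Laptop
  employee Hank (id=3) -> order Mouse


4 rows:
Hank, Monitor, 8
Hank, Phone, 4
Grace, Laptop, 9
Hank, Mouse, 5


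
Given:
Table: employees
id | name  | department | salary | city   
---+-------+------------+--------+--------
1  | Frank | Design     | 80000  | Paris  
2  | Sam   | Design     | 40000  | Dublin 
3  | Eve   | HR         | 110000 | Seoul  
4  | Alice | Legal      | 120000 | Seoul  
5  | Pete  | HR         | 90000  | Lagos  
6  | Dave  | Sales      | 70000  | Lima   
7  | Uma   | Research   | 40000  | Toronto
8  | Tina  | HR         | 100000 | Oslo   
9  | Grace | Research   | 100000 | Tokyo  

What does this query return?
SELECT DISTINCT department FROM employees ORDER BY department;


All 'department' values (row order): Design, Design, HR, Legal, HR, Sales, Research, HR, Research
Removing duplicates leaves 5 unique value(s).

5 values:
Design
HR
Legal
Research
Sales


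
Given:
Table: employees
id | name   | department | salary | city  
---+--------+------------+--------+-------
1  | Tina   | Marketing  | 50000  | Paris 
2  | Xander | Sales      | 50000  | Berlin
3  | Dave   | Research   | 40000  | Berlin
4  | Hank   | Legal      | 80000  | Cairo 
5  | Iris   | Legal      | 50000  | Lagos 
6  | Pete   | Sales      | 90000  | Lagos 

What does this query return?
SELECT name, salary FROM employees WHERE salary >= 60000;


Filtering: salary >= 60000
Matching: 2 rows

2 rows:
Hank, 80000
Pete, 90000


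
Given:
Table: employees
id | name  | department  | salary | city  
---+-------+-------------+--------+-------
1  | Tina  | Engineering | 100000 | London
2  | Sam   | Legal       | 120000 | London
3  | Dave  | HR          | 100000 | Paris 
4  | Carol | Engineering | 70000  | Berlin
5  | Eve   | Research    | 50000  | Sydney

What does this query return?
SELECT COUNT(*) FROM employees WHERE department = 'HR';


Counting rows where department = 'HR'
  Dave -> MATCH


1


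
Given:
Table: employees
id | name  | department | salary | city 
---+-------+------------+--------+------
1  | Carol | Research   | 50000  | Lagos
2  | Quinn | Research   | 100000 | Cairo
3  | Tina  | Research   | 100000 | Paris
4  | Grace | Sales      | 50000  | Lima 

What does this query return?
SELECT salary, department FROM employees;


Projecting columns: salary, department

4 rows:
50000, Research
100000, Research
100000, Research
50000, Sales


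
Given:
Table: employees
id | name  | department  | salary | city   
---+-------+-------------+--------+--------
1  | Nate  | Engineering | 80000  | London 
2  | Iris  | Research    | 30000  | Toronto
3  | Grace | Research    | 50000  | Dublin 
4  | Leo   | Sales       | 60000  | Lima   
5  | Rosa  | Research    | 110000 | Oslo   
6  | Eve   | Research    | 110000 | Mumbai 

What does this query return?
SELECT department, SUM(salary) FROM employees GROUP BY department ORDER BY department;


Summing salary within each department:
  Engineering: 80000 = 80000
  Research: 30000 + 50000 + 110000 + 110000 = 300000
  Sales: 60000 = 60000


3 groups:
Engineering, 80000
Research, 300000
Sales, 60000


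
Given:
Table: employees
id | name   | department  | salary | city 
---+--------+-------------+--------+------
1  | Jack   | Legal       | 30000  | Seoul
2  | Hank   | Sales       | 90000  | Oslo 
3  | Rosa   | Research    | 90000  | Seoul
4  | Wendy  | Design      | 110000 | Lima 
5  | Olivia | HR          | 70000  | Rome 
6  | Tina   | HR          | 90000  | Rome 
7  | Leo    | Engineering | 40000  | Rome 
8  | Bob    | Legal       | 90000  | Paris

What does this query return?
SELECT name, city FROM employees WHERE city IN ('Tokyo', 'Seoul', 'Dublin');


Filtering: city IN ('Tokyo', 'Seoul', 'Dublin')
Matching: 2 rows

2 rows:
Jack, Seoul
Rosa, Seoul


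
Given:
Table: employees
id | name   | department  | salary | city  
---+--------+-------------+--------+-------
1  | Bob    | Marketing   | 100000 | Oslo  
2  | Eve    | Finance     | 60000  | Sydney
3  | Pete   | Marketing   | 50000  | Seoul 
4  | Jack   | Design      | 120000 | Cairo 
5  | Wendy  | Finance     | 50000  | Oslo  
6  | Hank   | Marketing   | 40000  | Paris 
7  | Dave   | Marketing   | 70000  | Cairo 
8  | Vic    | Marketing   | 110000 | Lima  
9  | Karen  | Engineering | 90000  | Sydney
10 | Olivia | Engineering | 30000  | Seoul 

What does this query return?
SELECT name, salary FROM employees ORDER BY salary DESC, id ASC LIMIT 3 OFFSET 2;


Sort by salary DESC (id ASC tiebreak), then skip 2 and take 3
Rows 3 through 5

3 rows:
Bob, 100000
Karen, 90000
Dave, 70000


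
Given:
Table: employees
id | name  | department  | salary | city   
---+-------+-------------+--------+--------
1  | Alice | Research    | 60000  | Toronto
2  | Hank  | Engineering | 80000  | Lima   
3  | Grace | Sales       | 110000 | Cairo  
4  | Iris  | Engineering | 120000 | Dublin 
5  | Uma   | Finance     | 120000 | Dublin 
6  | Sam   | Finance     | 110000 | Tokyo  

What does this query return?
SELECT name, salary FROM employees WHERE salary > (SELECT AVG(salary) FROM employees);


Subquery: AVG(salary) = 100000.0
Filtering: salary > 100000.0
  Grace (110000) -> MATCH
  Iris (120000) -> MATCH
  Uma (120000) -> MATCH
  Sam (110000) -> MATCH


4 rows:
Grace, 110000
Iris, 120000
Uma, 120000
Sam, 110000
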